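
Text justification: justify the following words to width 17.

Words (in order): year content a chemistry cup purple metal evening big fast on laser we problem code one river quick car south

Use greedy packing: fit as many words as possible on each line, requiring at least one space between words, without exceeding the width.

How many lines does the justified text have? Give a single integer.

Answer: 8

Derivation:
Line 1: ['year', 'content', 'a'] (min_width=14, slack=3)
Line 2: ['chemistry', 'cup'] (min_width=13, slack=4)
Line 3: ['purple', 'metal'] (min_width=12, slack=5)
Line 4: ['evening', 'big', 'fast'] (min_width=16, slack=1)
Line 5: ['on', 'laser', 'we'] (min_width=11, slack=6)
Line 6: ['problem', 'code', 'one'] (min_width=16, slack=1)
Line 7: ['river', 'quick', 'car'] (min_width=15, slack=2)
Line 8: ['south'] (min_width=5, slack=12)
Total lines: 8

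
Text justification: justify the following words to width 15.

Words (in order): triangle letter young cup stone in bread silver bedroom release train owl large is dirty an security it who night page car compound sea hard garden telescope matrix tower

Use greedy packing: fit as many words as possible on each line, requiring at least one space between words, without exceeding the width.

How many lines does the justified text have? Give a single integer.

Line 1: ['triangle', 'letter'] (min_width=15, slack=0)
Line 2: ['young', 'cup', 'stone'] (min_width=15, slack=0)
Line 3: ['in', 'bread', 'silver'] (min_width=15, slack=0)
Line 4: ['bedroom', 'release'] (min_width=15, slack=0)
Line 5: ['train', 'owl', 'large'] (min_width=15, slack=0)
Line 6: ['is', 'dirty', 'an'] (min_width=11, slack=4)
Line 7: ['security', 'it', 'who'] (min_width=15, slack=0)
Line 8: ['night', 'page', 'car'] (min_width=14, slack=1)
Line 9: ['compound', 'sea'] (min_width=12, slack=3)
Line 10: ['hard', 'garden'] (min_width=11, slack=4)
Line 11: ['telescope'] (min_width=9, slack=6)
Line 12: ['matrix', 'tower'] (min_width=12, slack=3)
Total lines: 12

Answer: 12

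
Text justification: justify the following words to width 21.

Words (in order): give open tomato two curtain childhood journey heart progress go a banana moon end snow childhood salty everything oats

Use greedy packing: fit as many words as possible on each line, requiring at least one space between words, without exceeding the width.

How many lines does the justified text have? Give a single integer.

Answer: 7

Derivation:
Line 1: ['give', 'open', 'tomato', 'two'] (min_width=20, slack=1)
Line 2: ['curtain', 'childhood'] (min_width=17, slack=4)
Line 3: ['journey', 'heart'] (min_width=13, slack=8)
Line 4: ['progress', 'go', 'a', 'banana'] (min_width=20, slack=1)
Line 5: ['moon', 'end', 'snow'] (min_width=13, slack=8)
Line 6: ['childhood', 'salty'] (min_width=15, slack=6)
Line 7: ['everything', 'oats'] (min_width=15, slack=6)
Total lines: 7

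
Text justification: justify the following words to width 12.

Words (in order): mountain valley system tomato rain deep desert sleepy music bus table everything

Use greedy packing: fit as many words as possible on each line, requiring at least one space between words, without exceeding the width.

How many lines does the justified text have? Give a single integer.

Answer: 8

Derivation:
Line 1: ['mountain'] (min_width=8, slack=4)
Line 2: ['valley'] (min_width=6, slack=6)
Line 3: ['system'] (min_width=6, slack=6)
Line 4: ['tomato', 'rain'] (min_width=11, slack=1)
Line 5: ['deep', 'desert'] (min_width=11, slack=1)
Line 6: ['sleepy', 'music'] (min_width=12, slack=0)
Line 7: ['bus', 'table'] (min_width=9, slack=3)
Line 8: ['everything'] (min_width=10, slack=2)
Total lines: 8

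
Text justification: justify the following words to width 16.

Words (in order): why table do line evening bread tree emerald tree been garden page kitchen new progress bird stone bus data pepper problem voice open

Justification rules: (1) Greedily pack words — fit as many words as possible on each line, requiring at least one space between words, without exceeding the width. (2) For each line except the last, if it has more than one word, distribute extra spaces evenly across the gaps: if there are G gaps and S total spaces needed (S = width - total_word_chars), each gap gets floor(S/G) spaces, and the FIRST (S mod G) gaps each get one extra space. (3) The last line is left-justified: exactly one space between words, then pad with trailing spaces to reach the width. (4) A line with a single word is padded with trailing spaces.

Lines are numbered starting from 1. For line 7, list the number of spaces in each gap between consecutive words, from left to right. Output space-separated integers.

Answer: 4

Derivation:
Line 1: ['why', 'table', 'do'] (min_width=12, slack=4)
Line 2: ['line', 'evening'] (min_width=12, slack=4)
Line 3: ['bread', 'tree'] (min_width=10, slack=6)
Line 4: ['emerald', 'tree'] (min_width=12, slack=4)
Line 5: ['been', 'garden', 'page'] (min_width=16, slack=0)
Line 6: ['kitchen', 'new'] (min_width=11, slack=5)
Line 7: ['progress', 'bird'] (min_width=13, slack=3)
Line 8: ['stone', 'bus', 'data'] (min_width=14, slack=2)
Line 9: ['pepper', 'problem'] (min_width=14, slack=2)
Line 10: ['voice', 'open'] (min_width=10, slack=6)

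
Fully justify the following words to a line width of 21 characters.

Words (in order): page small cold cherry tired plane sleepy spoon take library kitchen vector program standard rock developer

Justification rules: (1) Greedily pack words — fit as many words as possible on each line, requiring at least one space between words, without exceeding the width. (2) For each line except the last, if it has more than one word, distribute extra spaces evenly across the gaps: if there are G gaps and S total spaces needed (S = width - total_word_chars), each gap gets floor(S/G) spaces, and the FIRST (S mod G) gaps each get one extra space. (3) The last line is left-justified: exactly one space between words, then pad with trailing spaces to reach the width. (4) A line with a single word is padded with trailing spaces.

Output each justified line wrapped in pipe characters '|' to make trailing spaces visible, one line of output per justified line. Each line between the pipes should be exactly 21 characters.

Line 1: ['page', 'small', 'cold'] (min_width=15, slack=6)
Line 2: ['cherry', 'tired', 'plane'] (min_width=18, slack=3)
Line 3: ['sleepy', 'spoon', 'take'] (min_width=17, slack=4)
Line 4: ['library', 'kitchen'] (min_width=15, slack=6)
Line 5: ['vector', 'program'] (min_width=14, slack=7)
Line 6: ['standard', 'rock'] (min_width=13, slack=8)
Line 7: ['developer'] (min_width=9, slack=12)

Answer: |page    small    cold|
|cherry   tired  plane|
|sleepy   spoon   take|
|library       kitchen|
|vector        program|
|standard         rock|
|developer            |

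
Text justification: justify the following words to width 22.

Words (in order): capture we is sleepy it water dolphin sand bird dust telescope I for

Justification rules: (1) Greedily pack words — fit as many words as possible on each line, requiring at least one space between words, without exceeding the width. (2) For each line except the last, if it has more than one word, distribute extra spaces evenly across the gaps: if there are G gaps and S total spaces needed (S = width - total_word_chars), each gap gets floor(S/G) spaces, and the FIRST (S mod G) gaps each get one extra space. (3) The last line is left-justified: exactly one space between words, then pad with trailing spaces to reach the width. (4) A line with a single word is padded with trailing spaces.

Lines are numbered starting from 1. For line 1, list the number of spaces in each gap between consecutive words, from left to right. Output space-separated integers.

Answer: 2 2 1

Derivation:
Line 1: ['capture', 'we', 'is', 'sleepy'] (min_width=20, slack=2)
Line 2: ['it', 'water', 'dolphin', 'sand'] (min_width=21, slack=1)
Line 3: ['bird', 'dust', 'telescope', 'I'] (min_width=21, slack=1)
Line 4: ['for'] (min_width=3, slack=19)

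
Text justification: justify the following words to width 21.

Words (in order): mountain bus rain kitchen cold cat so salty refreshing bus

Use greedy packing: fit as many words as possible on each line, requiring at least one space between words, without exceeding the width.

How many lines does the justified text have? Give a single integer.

Line 1: ['mountain', 'bus', 'rain'] (min_width=17, slack=4)
Line 2: ['kitchen', 'cold', 'cat', 'so'] (min_width=19, slack=2)
Line 3: ['salty', 'refreshing', 'bus'] (min_width=20, slack=1)
Total lines: 3

Answer: 3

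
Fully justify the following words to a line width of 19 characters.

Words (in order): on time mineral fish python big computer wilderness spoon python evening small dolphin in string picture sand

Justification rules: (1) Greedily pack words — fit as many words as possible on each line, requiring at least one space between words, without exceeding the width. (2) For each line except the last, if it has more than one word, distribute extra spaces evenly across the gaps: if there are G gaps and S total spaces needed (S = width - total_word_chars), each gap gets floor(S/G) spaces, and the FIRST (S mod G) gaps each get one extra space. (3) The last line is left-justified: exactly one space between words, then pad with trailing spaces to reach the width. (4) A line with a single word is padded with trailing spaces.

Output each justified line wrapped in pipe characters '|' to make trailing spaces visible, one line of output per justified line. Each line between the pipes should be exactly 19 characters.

Answer: |on   time   mineral|
|fish   python   big|
|computer wilderness|
|spoon        python|
|evening       small|
|dolphin  in  string|
|picture sand       |

Derivation:
Line 1: ['on', 'time', 'mineral'] (min_width=15, slack=4)
Line 2: ['fish', 'python', 'big'] (min_width=15, slack=4)
Line 3: ['computer', 'wilderness'] (min_width=19, slack=0)
Line 4: ['spoon', 'python'] (min_width=12, slack=7)
Line 5: ['evening', 'small'] (min_width=13, slack=6)
Line 6: ['dolphin', 'in', 'string'] (min_width=17, slack=2)
Line 7: ['picture', 'sand'] (min_width=12, slack=7)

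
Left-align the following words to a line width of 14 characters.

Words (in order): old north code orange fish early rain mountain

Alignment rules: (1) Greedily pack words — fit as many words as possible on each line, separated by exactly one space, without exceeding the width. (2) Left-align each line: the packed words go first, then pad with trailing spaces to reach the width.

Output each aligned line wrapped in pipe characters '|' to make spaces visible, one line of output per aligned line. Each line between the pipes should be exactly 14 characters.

Answer: |old north code|
|orange fish   |
|early rain    |
|mountain      |

Derivation:
Line 1: ['old', 'north', 'code'] (min_width=14, slack=0)
Line 2: ['orange', 'fish'] (min_width=11, slack=3)
Line 3: ['early', 'rain'] (min_width=10, slack=4)
Line 4: ['mountain'] (min_width=8, slack=6)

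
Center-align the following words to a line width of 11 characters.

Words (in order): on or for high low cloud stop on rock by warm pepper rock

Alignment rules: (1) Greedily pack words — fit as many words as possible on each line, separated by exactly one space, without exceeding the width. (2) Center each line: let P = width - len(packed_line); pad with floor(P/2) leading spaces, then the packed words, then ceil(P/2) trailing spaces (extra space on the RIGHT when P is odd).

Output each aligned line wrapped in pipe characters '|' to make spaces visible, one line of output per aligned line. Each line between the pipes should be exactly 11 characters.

Answer: | on or for |
| high low  |
|cloud stop |
|on rock by |
|warm pepper|
|   rock    |

Derivation:
Line 1: ['on', 'or', 'for'] (min_width=9, slack=2)
Line 2: ['high', 'low'] (min_width=8, slack=3)
Line 3: ['cloud', 'stop'] (min_width=10, slack=1)
Line 4: ['on', 'rock', 'by'] (min_width=10, slack=1)
Line 5: ['warm', 'pepper'] (min_width=11, slack=0)
Line 6: ['rock'] (min_width=4, slack=7)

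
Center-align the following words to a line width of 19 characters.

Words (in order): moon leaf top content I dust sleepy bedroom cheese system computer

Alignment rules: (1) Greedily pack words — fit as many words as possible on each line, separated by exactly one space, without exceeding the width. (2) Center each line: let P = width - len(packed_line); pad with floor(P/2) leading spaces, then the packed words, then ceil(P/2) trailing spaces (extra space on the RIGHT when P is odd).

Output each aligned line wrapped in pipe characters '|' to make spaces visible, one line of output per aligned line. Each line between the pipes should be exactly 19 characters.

Line 1: ['moon', 'leaf', 'top'] (min_width=13, slack=6)
Line 2: ['content', 'I', 'dust'] (min_width=14, slack=5)
Line 3: ['sleepy', 'bedroom'] (min_width=14, slack=5)
Line 4: ['cheese', 'system'] (min_width=13, slack=6)
Line 5: ['computer'] (min_width=8, slack=11)

Answer: |   moon leaf top   |
|  content I dust   |
|  sleepy bedroom   |
|   cheese system   |
|     computer      |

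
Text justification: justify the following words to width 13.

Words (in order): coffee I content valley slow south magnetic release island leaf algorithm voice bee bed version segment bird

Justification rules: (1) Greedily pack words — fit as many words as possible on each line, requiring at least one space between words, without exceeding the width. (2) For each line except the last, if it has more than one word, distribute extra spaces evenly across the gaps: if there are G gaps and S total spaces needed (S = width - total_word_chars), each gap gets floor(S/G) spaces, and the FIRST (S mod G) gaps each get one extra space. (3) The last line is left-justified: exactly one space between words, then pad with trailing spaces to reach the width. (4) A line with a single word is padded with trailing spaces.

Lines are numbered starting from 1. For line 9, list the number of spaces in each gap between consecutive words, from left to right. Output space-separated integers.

Line 1: ['coffee', 'I'] (min_width=8, slack=5)
Line 2: ['content'] (min_width=7, slack=6)
Line 3: ['valley', 'slow'] (min_width=11, slack=2)
Line 4: ['south'] (min_width=5, slack=8)
Line 5: ['magnetic'] (min_width=8, slack=5)
Line 6: ['release'] (min_width=7, slack=6)
Line 7: ['island', 'leaf'] (min_width=11, slack=2)
Line 8: ['algorithm'] (min_width=9, slack=4)
Line 9: ['voice', 'bee', 'bed'] (min_width=13, slack=0)
Line 10: ['version'] (min_width=7, slack=6)
Line 11: ['segment', 'bird'] (min_width=12, slack=1)

Answer: 1 1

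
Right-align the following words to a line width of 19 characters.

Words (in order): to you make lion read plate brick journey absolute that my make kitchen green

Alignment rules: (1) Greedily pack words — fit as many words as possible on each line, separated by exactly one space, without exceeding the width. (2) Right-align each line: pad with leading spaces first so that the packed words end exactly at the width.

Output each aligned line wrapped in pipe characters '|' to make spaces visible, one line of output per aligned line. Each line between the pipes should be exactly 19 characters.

Line 1: ['to', 'you', 'make', 'lion'] (min_width=16, slack=3)
Line 2: ['read', 'plate', 'brick'] (min_width=16, slack=3)
Line 3: ['journey', 'absolute'] (min_width=16, slack=3)
Line 4: ['that', 'my', 'make'] (min_width=12, slack=7)
Line 5: ['kitchen', 'green'] (min_width=13, slack=6)

Answer: |   to you make lion|
|   read plate brick|
|   journey absolute|
|       that my make|
|      kitchen green|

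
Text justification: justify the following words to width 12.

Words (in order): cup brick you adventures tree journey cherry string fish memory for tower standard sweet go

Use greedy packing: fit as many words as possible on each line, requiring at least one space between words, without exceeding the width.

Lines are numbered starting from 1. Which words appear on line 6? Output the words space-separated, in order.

Answer: string fish

Derivation:
Line 1: ['cup', 'brick'] (min_width=9, slack=3)
Line 2: ['you'] (min_width=3, slack=9)
Line 3: ['adventures'] (min_width=10, slack=2)
Line 4: ['tree', 'journey'] (min_width=12, slack=0)
Line 5: ['cherry'] (min_width=6, slack=6)
Line 6: ['string', 'fish'] (min_width=11, slack=1)
Line 7: ['memory', 'for'] (min_width=10, slack=2)
Line 8: ['tower'] (min_width=5, slack=7)
Line 9: ['standard'] (min_width=8, slack=4)
Line 10: ['sweet', 'go'] (min_width=8, slack=4)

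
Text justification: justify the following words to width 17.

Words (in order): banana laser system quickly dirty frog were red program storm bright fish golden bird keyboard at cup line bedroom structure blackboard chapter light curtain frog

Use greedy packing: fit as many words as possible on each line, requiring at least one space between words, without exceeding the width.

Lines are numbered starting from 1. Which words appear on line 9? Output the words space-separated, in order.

Line 1: ['banana', 'laser'] (min_width=12, slack=5)
Line 2: ['system', 'quickly'] (min_width=14, slack=3)
Line 3: ['dirty', 'frog', 'were'] (min_width=15, slack=2)
Line 4: ['red', 'program', 'storm'] (min_width=17, slack=0)
Line 5: ['bright', 'fish'] (min_width=11, slack=6)
Line 6: ['golden', 'bird'] (min_width=11, slack=6)
Line 7: ['keyboard', 'at', 'cup'] (min_width=15, slack=2)
Line 8: ['line', 'bedroom'] (min_width=12, slack=5)
Line 9: ['structure'] (min_width=9, slack=8)
Line 10: ['blackboard'] (min_width=10, slack=7)
Line 11: ['chapter', 'light'] (min_width=13, slack=4)
Line 12: ['curtain', 'frog'] (min_width=12, slack=5)

Answer: structure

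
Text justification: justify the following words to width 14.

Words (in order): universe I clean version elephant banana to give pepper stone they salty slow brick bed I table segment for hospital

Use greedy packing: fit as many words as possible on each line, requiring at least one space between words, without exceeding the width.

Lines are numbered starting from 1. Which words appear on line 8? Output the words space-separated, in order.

Answer: I table

Derivation:
Line 1: ['universe', 'I'] (min_width=10, slack=4)
Line 2: ['clean', 'version'] (min_width=13, slack=1)
Line 3: ['elephant'] (min_width=8, slack=6)
Line 4: ['banana', 'to', 'give'] (min_width=14, slack=0)
Line 5: ['pepper', 'stone'] (min_width=12, slack=2)
Line 6: ['they', 'salty'] (min_width=10, slack=4)
Line 7: ['slow', 'brick', 'bed'] (min_width=14, slack=0)
Line 8: ['I', 'table'] (min_width=7, slack=7)
Line 9: ['segment', 'for'] (min_width=11, slack=3)
Line 10: ['hospital'] (min_width=8, slack=6)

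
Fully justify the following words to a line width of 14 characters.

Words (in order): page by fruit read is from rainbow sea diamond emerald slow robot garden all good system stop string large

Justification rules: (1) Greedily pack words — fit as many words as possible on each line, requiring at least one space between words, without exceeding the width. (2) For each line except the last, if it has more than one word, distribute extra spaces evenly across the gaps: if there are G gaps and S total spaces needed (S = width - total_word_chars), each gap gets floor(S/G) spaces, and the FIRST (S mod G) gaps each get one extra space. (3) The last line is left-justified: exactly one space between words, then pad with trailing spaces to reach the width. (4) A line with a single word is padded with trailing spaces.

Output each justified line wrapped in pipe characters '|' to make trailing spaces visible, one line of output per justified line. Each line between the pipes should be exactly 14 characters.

Answer: |page  by fruit|
|read  is  from|
|rainbow    sea|
|diamond       |
|emerald   slow|
|robot   garden|
|all       good|
|system    stop|
|string large  |

Derivation:
Line 1: ['page', 'by', 'fruit'] (min_width=13, slack=1)
Line 2: ['read', 'is', 'from'] (min_width=12, slack=2)
Line 3: ['rainbow', 'sea'] (min_width=11, slack=3)
Line 4: ['diamond'] (min_width=7, slack=7)
Line 5: ['emerald', 'slow'] (min_width=12, slack=2)
Line 6: ['robot', 'garden'] (min_width=12, slack=2)
Line 7: ['all', 'good'] (min_width=8, slack=6)
Line 8: ['system', 'stop'] (min_width=11, slack=3)
Line 9: ['string', 'large'] (min_width=12, slack=2)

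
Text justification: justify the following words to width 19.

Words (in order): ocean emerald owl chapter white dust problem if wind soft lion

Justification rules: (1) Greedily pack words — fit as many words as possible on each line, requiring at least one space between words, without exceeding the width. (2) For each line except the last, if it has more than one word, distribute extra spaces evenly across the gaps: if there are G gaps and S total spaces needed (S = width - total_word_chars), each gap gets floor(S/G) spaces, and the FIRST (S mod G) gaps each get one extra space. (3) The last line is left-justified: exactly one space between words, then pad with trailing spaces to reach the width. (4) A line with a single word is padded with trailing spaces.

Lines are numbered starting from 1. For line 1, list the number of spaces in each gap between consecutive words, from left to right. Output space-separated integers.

Answer: 2 2

Derivation:
Line 1: ['ocean', 'emerald', 'owl'] (min_width=17, slack=2)
Line 2: ['chapter', 'white', 'dust'] (min_width=18, slack=1)
Line 3: ['problem', 'if', 'wind'] (min_width=15, slack=4)
Line 4: ['soft', 'lion'] (min_width=9, slack=10)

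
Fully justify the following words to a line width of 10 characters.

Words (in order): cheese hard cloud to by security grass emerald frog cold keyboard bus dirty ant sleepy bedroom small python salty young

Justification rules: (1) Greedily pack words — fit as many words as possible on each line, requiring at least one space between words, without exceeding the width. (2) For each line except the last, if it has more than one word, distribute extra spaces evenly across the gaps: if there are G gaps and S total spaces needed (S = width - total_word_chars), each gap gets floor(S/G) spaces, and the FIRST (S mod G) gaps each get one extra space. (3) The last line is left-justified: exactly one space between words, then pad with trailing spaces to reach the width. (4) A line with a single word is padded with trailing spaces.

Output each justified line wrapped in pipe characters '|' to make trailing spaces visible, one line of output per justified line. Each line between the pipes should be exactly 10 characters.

Answer: |cheese    |
|hard cloud|
|to      by|
|security  |
|grass     |
|emerald   |
|frog  cold|
|keyboard  |
|bus  dirty|
|ant sleepy|
|bedroom   |
|small     |
|python    |
|salty     |
|young     |

Derivation:
Line 1: ['cheese'] (min_width=6, slack=4)
Line 2: ['hard', 'cloud'] (min_width=10, slack=0)
Line 3: ['to', 'by'] (min_width=5, slack=5)
Line 4: ['security'] (min_width=8, slack=2)
Line 5: ['grass'] (min_width=5, slack=5)
Line 6: ['emerald'] (min_width=7, slack=3)
Line 7: ['frog', 'cold'] (min_width=9, slack=1)
Line 8: ['keyboard'] (min_width=8, slack=2)
Line 9: ['bus', 'dirty'] (min_width=9, slack=1)
Line 10: ['ant', 'sleepy'] (min_width=10, slack=0)
Line 11: ['bedroom'] (min_width=7, slack=3)
Line 12: ['small'] (min_width=5, slack=5)
Line 13: ['python'] (min_width=6, slack=4)
Line 14: ['salty'] (min_width=5, slack=5)
Line 15: ['young'] (min_width=5, slack=5)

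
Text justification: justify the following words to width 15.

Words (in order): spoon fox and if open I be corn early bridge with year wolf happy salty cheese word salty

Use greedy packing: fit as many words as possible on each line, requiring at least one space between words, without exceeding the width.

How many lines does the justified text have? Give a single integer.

Answer: 7

Derivation:
Line 1: ['spoon', 'fox', 'and'] (min_width=13, slack=2)
Line 2: ['if', 'open', 'I', 'be'] (min_width=12, slack=3)
Line 3: ['corn', 'early'] (min_width=10, slack=5)
Line 4: ['bridge', 'with'] (min_width=11, slack=4)
Line 5: ['year', 'wolf', 'happy'] (min_width=15, slack=0)
Line 6: ['salty', 'cheese'] (min_width=12, slack=3)
Line 7: ['word', 'salty'] (min_width=10, slack=5)
Total lines: 7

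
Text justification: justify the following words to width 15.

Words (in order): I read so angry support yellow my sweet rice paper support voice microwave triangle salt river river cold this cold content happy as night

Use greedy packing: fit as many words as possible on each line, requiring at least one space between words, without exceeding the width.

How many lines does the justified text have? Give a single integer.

Answer: 10

Derivation:
Line 1: ['I', 'read', 'so', 'angry'] (min_width=15, slack=0)
Line 2: ['support', 'yellow'] (min_width=14, slack=1)
Line 3: ['my', 'sweet', 'rice'] (min_width=13, slack=2)
Line 4: ['paper', 'support'] (min_width=13, slack=2)
Line 5: ['voice', 'microwave'] (min_width=15, slack=0)
Line 6: ['triangle', 'salt'] (min_width=13, slack=2)
Line 7: ['river', 'river'] (min_width=11, slack=4)
Line 8: ['cold', 'this', 'cold'] (min_width=14, slack=1)
Line 9: ['content', 'happy'] (min_width=13, slack=2)
Line 10: ['as', 'night'] (min_width=8, slack=7)
Total lines: 10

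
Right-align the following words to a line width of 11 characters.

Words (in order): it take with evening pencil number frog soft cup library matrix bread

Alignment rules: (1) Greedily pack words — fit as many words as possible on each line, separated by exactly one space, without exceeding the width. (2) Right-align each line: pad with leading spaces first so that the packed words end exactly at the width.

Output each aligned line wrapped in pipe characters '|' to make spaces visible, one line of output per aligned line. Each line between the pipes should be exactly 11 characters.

Answer: |    it take|
|       with|
|    evening|
|     pencil|
|number frog|
|   soft cup|
|    library|
|     matrix|
|      bread|

Derivation:
Line 1: ['it', 'take'] (min_width=7, slack=4)
Line 2: ['with'] (min_width=4, slack=7)
Line 3: ['evening'] (min_width=7, slack=4)
Line 4: ['pencil'] (min_width=6, slack=5)
Line 5: ['number', 'frog'] (min_width=11, slack=0)
Line 6: ['soft', 'cup'] (min_width=8, slack=3)
Line 7: ['library'] (min_width=7, slack=4)
Line 8: ['matrix'] (min_width=6, slack=5)
Line 9: ['bread'] (min_width=5, slack=6)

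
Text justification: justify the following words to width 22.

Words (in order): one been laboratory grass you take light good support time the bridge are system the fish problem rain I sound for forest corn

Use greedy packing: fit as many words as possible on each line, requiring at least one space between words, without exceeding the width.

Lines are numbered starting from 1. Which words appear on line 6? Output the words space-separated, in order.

Answer: sound for forest corn

Derivation:
Line 1: ['one', 'been', 'laboratory'] (min_width=19, slack=3)
Line 2: ['grass', 'you', 'take', 'light'] (min_width=20, slack=2)
Line 3: ['good', 'support', 'time', 'the'] (min_width=21, slack=1)
Line 4: ['bridge', 'are', 'system', 'the'] (min_width=21, slack=1)
Line 5: ['fish', 'problem', 'rain', 'I'] (min_width=19, slack=3)
Line 6: ['sound', 'for', 'forest', 'corn'] (min_width=21, slack=1)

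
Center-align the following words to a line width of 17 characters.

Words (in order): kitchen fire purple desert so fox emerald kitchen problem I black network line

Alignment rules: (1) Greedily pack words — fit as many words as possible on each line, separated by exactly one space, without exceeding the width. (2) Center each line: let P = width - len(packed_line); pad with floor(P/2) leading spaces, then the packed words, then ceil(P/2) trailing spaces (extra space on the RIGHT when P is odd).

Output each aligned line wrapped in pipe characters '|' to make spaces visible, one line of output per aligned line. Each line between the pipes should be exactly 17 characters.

Answer: |  kitchen fire   |
|purple desert so |
|   fox emerald   |
|kitchen problem I|
|  black network  |
|      line       |

Derivation:
Line 1: ['kitchen', 'fire'] (min_width=12, slack=5)
Line 2: ['purple', 'desert', 'so'] (min_width=16, slack=1)
Line 3: ['fox', 'emerald'] (min_width=11, slack=6)
Line 4: ['kitchen', 'problem', 'I'] (min_width=17, slack=0)
Line 5: ['black', 'network'] (min_width=13, slack=4)
Line 6: ['line'] (min_width=4, slack=13)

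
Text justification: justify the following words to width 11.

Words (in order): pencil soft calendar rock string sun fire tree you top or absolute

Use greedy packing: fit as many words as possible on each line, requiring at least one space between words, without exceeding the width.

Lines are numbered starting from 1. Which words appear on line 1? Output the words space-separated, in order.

Answer: pencil soft

Derivation:
Line 1: ['pencil', 'soft'] (min_width=11, slack=0)
Line 2: ['calendar'] (min_width=8, slack=3)
Line 3: ['rock', 'string'] (min_width=11, slack=0)
Line 4: ['sun', 'fire'] (min_width=8, slack=3)
Line 5: ['tree', 'you'] (min_width=8, slack=3)
Line 6: ['top', 'or'] (min_width=6, slack=5)
Line 7: ['absolute'] (min_width=8, slack=3)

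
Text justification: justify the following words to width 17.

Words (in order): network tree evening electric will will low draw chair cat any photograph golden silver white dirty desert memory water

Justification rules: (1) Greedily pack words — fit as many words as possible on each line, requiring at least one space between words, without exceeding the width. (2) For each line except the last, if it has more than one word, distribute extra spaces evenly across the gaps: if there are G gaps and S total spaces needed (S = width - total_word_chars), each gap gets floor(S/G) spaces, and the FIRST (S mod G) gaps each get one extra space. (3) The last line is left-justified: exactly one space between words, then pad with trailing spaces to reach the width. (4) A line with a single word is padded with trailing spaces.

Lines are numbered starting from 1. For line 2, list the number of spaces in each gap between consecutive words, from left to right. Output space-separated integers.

Line 1: ['network', 'tree'] (min_width=12, slack=5)
Line 2: ['evening', 'electric'] (min_width=16, slack=1)
Line 3: ['will', 'will', 'low'] (min_width=13, slack=4)
Line 4: ['draw', 'chair', 'cat'] (min_width=14, slack=3)
Line 5: ['any', 'photograph'] (min_width=14, slack=3)
Line 6: ['golden', 'silver'] (min_width=13, slack=4)
Line 7: ['white', 'dirty'] (min_width=11, slack=6)
Line 8: ['desert', 'memory'] (min_width=13, slack=4)
Line 9: ['water'] (min_width=5, slack=12)

Answer: 2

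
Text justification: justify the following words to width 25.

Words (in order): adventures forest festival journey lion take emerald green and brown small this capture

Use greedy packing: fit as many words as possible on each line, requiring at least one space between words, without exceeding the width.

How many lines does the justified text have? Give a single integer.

Answer: 4

Derivation:
Line 1: ['adventures', 'forest'] (min_width=17, slack=8)
Line 2: ['festival', 'journey', 'lion'] (min_width=21, slack=4)
Line 3: ['take', 'emerald', 'green', 'and'] (min_width=22, slack=3)
Line 4: ['brown', 'small', 'this', 'capture'] (min_width=24, slack=1)
Total lines: 4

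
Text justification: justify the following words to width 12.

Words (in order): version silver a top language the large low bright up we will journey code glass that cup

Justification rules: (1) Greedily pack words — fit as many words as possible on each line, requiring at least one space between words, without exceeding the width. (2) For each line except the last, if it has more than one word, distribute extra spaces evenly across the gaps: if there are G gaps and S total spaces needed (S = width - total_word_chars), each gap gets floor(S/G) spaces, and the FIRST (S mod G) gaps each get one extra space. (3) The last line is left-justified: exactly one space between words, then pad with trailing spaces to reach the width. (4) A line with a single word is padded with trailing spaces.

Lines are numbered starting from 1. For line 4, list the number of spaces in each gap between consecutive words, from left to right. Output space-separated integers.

Answer: 4

Derivation:
Line 1: ['version'] (min_width=7, slack=5)
Line 2: ['silver', 'a', 'top'] (min_width=12, slack=0)
Line 3: ['language', 'the'] (min_width=12, slack=0)
Line 4: ['large', 'low'] (min_width=9, slack=3)
Line 5: ['bright', 'up', 'we'] (min_width=12, slack=0)
Line 6: ['will', 'journey'] (min_width=12, slack=0)
Line 7: ['code', 'glass'] (min_width=10, slack=2)
Line 8: ['that', 'cup'] (min_width=8, slack=4)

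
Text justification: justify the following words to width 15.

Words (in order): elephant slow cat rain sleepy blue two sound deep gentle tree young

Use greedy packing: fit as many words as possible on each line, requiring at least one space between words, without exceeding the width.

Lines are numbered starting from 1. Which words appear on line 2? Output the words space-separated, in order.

Line 1: ['elephant', 'slow'] (min_width=13, slack=2)
Line 2: ['cat', 'rain', 'sleepy'] (min_width=15, slack=0)
Line 3: ['blue', 'two', 'sound'] (min_width=14, slack=1)
Line 4: ['deep', 'gentle'] (min_width=11, slack=4)
Line 5: ['tree', 'young'] (min_width=10, slack=5)

Answer: cat rain sleepy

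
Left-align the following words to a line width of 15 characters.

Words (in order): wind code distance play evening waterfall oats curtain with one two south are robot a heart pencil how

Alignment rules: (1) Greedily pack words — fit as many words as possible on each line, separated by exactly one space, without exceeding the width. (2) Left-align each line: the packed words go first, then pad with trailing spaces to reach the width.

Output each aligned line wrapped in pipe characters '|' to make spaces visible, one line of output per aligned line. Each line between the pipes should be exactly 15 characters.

Answer: |wind code      |
|distance play  |
|evening        |
|waterfall oats |
|curtain with   |
|one two south  |
|are robot a    |
|heart pencil   |
|how            |

Derivation:
Line 1: ['wind', 'code'] (min_width=9, slack=6)
Line 2: ['distance', 'play'] (min_width=13, slack=2)
Line 3: ['evening'] (min_width=7, slack=8)
Line 4: ['waterfall', 'oats'] (min_width=14, slack=1)
Line 5: ['curtain', 'with'] (min_width=12, slack=3)
Line 6: ['one', 'two', 'south'] (min_width=13, slack=2)
Line 7: ['are', 'robot', 'a'] (min_width=11, slack=4)
Line 8: ['heart', 'pencil'] (min_width=12, slack=3)
Line 9: ['how'] (min_width=3, slack=12)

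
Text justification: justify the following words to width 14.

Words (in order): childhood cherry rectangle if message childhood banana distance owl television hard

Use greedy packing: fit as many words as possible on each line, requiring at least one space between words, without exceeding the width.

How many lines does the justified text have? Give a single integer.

Line 1: ['childhood'] (min_width=9, slack=5)
Line 2: ['cherry'] (min_width=6, slack=8)
Line 3: ['rectangle', 'if'] (min_width=12, slack=2)
Line 4: ['message'] (min_width=7, slack=7)
Line 5: ['childhood'] (min_width=9, slack=5)
Line 6: ['banana'] (min_width=6, slack=8)
Line 7: ['distance', 'owl'] (min_width=12, slack=2)
Line 8: ['television'] (min_width=10, slack=4)
Line 9: ['hard'] (min_width=4, slack=10)
Total lines: 9

Answer: 9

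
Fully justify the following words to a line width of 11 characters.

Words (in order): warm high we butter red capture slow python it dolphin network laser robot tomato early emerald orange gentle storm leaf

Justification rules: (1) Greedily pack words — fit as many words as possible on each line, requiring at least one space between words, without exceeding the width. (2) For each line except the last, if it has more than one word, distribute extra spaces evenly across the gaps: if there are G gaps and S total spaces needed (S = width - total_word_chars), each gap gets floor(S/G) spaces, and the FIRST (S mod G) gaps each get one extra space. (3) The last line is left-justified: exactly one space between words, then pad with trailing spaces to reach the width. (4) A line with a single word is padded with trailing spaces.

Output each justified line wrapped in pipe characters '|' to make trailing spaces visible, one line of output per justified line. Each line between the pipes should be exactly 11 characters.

Answer: |warm   high|
|we   butter|
|red capture|
|slow python|
|it  dolphin|
|network    |
|laser robot|
|tomato     |
|early      |
|emerald    |
|orange     |
|gentle     |
|storm leaf |

Derivation:
Line 1: ['warm', 'high'] (min_width=9, slack=2)
Line 2: ['we', 'butter'] (min_width=9, slack=2)
Line 3: ['red', 'capture'] (min_width=11, slack=0)
Line 4: ['slow', 'python'] (min_width=11, slack=0)
Line 5: ['it', 'dolphin'] (min_width=10, slack=1)
Line 6: ['network'] (min_width=7, slack=4)
Line 7: ['laser', 'robot'] (min_width=11, slack=0)
Line 8: ['tomato'] (min_width=6, slack=5)
Line 9: ['early'] (min_width=5, slack=6)
Line 10: ['emerald'] (min_width=7, slack=4)
Line 11: ['orange'] (min_width=6, slack=5)
Line 12: ['gentle'] (min_width=6, slack=5)
Line 13: ['storm', 'leaf'] (min_width=10, slack=1)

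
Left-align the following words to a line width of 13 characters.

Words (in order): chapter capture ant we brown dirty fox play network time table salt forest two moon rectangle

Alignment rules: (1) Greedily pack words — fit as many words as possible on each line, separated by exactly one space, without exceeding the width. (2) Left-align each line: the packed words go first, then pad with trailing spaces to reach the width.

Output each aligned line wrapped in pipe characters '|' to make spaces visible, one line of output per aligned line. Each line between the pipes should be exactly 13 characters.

Answer: |chapter      |
|capture ant  |
|we brown     |
|dirty fox    |
|play network |
|time table   |
|salt forest  |
|two moon     |
|rectangle    |

Derivation:
Line 1: ['chapter'] (min_width=7, slack=6)
Line 2: ['capture', 'ant'] (min_width=11, slack=2)
Line 3: ['we', 'brown'] (min_width=8, slack=5)
Line 4: ['dirty', 'fox'] (min_width=9, slack=4)
Line 5: ['play', 'network'] (min_width=12, slack=1)
Line 6: ['time', 'table'] (min_width=10, slack=3)
Line 7: ['salt', 'forest'] (min_width=11, slack=2)
Line 8: ['two', 'moon'] (min_width=8, slack=5)
Line 9: ['rectangle'] (min_width=9, slack=4)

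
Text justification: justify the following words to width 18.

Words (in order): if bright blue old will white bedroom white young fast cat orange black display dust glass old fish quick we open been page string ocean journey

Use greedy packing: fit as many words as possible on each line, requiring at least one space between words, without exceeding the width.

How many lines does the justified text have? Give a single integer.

Line 1: ['if', 'bright', 'blue', 'old'] (min_width=18, slack=0)
Line 2: ['will', 'white', 'bedroom'] (min_width=18, slack=0)
Line 3: ['white', 'young', 'fast'] (min_width=16, slack=2)
Line 4: ['cat', 'orange', 'black'] (min_width=16, slack=2)
Line 5: ['display', 'dust', 'glass'] (min_width=18, slack=0)
Line 6: ['old', 'fish', 'quick', 'we'] (min_width=17, slack=1)
Line 7: ['open', 'been', 'page'] (min_width=14, slack=4)
Line 8: ['string', 'ocean'] (min_width=12, slack=6)
Line 9: ['journey'] (min_width=7, slack=11)
Total lines: 9

Answer: 9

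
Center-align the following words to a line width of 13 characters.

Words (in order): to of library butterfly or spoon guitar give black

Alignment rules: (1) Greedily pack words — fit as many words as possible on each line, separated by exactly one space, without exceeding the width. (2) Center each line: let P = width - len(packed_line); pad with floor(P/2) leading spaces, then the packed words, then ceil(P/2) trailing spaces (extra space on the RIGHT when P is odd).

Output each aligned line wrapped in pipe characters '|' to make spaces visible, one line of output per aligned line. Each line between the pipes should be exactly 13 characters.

Answer: |to of library|
|butterfly or |
|spoon guitar |
| give black  |

Derivation:
Line 1: ['to', 'of', 'library'] (min_width=13, slack=0)
Line 2: ['butterfly', 'or'] (min_width=12, slack=1)
Line 3: ['spoon', 'guitar'] (min_width=12, slack=1)
Line 4: ['give', 'black'] (min_width=10, slack=3)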